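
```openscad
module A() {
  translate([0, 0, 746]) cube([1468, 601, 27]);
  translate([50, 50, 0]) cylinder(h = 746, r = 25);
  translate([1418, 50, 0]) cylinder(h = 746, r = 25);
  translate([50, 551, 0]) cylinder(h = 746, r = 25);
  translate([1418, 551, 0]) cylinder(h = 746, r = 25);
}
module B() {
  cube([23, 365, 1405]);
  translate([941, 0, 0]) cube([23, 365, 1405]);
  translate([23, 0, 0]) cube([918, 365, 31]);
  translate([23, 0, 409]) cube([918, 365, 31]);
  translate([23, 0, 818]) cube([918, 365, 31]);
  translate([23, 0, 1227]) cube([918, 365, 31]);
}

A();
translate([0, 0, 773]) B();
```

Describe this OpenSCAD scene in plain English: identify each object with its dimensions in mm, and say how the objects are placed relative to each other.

A is a table with a 1468×601 mm rectangular top, 27 mm thick, top surface at z = 773 mm, supported by four round legs of 50 mm diameter, each leg's bounding box inset 25 mm from the nearest pair of top edges, running from the floor.

B is an open bookshelf. Two side panels, each 23 mm thick, 365 mm deep and 1405 mm tall, stand 964 mm apart (outside-to-outside). Between them sit 4 shelves, each 31 mm thick and 365 mm deep, spanning the full gap between the sides. The bottom shelf rests on the floor (its underside at z = 0) and the clear gap between one shelf's top and the next shelf's underside is 378 mm.

The bookshelf is on top of the table.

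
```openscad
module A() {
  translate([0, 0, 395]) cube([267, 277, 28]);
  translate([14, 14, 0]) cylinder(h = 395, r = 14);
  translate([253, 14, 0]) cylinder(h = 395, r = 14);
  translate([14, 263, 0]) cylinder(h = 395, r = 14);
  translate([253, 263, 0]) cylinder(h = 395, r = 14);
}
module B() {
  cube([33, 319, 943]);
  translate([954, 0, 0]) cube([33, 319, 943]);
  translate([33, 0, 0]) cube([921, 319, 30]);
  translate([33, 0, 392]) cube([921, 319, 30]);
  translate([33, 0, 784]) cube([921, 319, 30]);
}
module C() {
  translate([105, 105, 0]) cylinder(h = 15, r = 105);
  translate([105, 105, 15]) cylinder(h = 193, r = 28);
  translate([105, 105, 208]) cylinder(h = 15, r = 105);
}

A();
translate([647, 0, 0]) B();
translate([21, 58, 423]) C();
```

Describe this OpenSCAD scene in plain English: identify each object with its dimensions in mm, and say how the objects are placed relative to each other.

A is a simple wooden stool: a rectangular seat 267 mm (x) by 277 mm (y), 28 mm thick, top face at z = 423 mm, on four round legs, each 28 mm in diameter. The legs rest on z = 0, each leg's axis is inset half a diameter from the nearest pair of seat edges (so the leg's bounding box is flush with the corner).

B is a bookshelf 987 mm wide overall, 319 mm deep and 943 mm tall. The two sides are 33 mm thick vertical panels. 3 horizontal shelves of 30 mm thickness span between the inner faces of the sides; the lowest shelf sits on the floor and shelves are stacked with a clear vertical gap of 362 mm between each pair.

C is a spool: two coaxial disc flanges of radius 105 mm and thickness 15 mm, joined by a core cylinder of radius 28 mm and height 193 mm. The lower flange rests on z = 0 and the three cylinders share a vertical axis.

The bookshelf is on the floor beside the stool on its +x side. The spool is on top of the stool.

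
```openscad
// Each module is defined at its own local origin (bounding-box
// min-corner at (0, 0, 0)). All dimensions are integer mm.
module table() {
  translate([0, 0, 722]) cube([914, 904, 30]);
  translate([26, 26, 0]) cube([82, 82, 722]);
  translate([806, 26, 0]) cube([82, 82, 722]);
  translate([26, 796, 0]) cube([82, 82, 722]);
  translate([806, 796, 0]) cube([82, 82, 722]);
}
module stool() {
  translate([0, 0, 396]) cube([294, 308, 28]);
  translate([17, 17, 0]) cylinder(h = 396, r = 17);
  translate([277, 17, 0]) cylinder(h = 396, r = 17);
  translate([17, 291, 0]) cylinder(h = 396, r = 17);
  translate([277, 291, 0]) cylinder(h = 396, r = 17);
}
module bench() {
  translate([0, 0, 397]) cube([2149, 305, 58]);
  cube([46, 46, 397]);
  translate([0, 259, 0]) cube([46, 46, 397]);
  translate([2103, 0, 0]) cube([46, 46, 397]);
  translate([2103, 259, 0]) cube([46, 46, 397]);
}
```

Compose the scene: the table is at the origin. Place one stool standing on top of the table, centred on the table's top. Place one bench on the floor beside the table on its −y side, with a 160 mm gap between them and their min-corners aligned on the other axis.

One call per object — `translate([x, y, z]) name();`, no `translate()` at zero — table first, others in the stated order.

table();
translate([310, 298, 752]) stool();
translate([0, -465, 0]) bench();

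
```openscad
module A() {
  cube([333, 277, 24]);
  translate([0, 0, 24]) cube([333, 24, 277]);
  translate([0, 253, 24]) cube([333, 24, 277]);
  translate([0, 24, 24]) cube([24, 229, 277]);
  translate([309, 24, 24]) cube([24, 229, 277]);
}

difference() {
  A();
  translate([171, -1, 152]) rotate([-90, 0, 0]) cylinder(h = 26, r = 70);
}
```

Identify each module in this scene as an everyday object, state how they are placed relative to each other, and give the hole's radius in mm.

A is an open box. The open box has a circular hole through its front wall. The hole's radius is 70 mm.

The subtracted cylinder has r = 70 mm.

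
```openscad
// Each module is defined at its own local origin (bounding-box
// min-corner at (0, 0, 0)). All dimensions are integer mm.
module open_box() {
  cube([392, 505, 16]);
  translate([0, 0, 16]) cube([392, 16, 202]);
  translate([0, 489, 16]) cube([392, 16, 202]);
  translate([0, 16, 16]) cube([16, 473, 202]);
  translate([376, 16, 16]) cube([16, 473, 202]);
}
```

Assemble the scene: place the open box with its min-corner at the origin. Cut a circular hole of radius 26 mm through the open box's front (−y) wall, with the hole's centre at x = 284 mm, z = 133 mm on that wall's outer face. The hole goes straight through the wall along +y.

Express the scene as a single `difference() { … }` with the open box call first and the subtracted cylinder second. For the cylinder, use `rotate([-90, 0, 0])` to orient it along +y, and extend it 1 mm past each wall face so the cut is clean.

difference() {
  open_box();
  translate([284, -1, 133]) rotate([-90, 0, 0]) cylinder(h = 18, r = 26);
}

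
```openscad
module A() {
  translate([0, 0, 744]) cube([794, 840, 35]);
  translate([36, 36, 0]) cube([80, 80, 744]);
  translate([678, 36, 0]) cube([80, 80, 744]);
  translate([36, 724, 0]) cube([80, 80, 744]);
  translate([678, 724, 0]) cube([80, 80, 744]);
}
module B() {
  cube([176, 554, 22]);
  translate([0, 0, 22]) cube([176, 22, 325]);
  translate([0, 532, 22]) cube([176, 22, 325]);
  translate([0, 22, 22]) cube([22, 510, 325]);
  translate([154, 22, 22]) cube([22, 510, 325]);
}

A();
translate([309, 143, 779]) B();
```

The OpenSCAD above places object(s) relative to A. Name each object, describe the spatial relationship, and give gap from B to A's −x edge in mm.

A is a table. B is an open box. The open box is on top of the table, centred. The gap from the open box to the table's −x edge is 309 mm.

The open box's min-x is at 309; the table's min-x is 0; gap = 309 mm.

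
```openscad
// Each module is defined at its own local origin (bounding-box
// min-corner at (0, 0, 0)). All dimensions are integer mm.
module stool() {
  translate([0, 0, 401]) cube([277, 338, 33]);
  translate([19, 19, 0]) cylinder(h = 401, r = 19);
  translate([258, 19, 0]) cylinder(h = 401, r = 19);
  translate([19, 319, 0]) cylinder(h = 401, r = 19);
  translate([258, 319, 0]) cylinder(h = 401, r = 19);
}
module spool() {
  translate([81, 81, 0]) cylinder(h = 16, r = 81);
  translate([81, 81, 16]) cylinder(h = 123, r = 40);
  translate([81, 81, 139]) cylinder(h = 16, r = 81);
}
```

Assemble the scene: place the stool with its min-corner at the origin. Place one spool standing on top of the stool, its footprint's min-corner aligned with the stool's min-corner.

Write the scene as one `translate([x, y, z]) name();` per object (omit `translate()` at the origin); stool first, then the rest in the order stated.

stool();
translate([0, 0, 434]) spool();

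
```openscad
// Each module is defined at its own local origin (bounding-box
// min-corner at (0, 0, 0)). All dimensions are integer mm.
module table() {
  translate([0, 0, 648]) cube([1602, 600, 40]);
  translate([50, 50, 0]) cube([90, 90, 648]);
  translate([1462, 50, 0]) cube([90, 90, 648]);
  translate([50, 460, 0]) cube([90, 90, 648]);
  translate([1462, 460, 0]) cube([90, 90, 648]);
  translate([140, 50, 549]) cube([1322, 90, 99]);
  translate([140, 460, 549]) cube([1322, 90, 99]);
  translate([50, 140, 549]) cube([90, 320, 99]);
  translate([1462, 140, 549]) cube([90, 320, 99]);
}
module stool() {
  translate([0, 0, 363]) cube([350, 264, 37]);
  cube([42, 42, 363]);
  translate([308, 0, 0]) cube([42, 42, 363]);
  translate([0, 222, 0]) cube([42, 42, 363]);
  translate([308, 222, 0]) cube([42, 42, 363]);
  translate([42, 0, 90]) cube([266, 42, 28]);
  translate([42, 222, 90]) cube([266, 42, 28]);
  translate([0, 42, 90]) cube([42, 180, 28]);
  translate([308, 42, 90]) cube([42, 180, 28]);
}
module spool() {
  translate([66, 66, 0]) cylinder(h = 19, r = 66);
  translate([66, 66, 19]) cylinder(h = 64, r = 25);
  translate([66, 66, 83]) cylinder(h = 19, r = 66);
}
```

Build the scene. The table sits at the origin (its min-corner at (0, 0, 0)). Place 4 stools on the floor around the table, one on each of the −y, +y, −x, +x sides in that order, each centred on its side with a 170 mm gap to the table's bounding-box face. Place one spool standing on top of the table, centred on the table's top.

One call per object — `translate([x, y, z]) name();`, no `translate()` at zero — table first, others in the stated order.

table();
translate([626, -434, 0]) stool();
translate([626, 770, 0]) stool();
translate([-520, 168, 0]) stool();
translate([1772, 168, 0]) stool();
translate([735, 234, 688]) spool();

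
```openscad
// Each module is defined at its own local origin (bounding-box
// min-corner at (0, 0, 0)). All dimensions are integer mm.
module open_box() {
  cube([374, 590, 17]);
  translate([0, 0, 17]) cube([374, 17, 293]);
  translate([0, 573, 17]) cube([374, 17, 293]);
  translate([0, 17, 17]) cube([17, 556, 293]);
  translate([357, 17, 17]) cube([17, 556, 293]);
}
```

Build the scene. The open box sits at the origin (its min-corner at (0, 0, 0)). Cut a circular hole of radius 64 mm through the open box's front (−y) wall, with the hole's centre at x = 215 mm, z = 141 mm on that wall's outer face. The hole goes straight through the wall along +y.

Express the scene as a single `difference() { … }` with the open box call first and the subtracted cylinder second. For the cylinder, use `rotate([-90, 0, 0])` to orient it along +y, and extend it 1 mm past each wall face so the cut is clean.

difference() {
  open_box();
  translate([215, -1, 141]) rotate([-90, 0, 0]) cylinder(h = 19, r = 64);
}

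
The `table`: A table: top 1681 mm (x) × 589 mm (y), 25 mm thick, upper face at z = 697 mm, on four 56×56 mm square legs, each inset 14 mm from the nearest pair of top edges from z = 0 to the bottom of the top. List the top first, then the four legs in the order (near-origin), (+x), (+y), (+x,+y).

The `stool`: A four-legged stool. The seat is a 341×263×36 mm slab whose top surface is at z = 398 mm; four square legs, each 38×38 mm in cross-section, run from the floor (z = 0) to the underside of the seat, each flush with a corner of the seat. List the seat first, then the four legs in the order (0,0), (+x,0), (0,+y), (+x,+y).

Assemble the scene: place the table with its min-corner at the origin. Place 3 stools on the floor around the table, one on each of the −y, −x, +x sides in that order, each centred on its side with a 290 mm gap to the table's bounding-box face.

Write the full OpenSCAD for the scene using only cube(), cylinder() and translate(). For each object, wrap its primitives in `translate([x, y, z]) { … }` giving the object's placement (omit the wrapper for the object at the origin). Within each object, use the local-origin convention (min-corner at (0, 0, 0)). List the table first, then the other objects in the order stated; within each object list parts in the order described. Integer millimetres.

translate([0, 0, 672]) cube([1681, 589, 25]);
translate([14, 14, 0]) cube([56, 56, 672]);
translate([1611, 14, 0]) cube([56, 56, 672]);
translate([14, 519, 0]) cube([56, 56, 672]);
translate([1611, 519, 0]) cube([56, 56, 672]);
translate([670, -553, 0]) {
  translate([0, 0, 362]) cube([341, 263, 36]);
  cube([38, 38, 362]);
  translate([303, 0, 0]) cube([38, 38, 362]);
  translate([0, 225, 0]) cube([38, 38, 362]);
  translate([303, 225, 0]) cube([38, 38, 362]);
}
translate([-631, 163, 0]) {
  translate([0, 0, 362]) cube([341, 263, 36]);
  cube([38, 38, 362]);
  translate([303, 0, 0]) cube([38, 38, 362]);
  translate([0, 225, 0]) cube([38, 38, 362]);
  translate([303, 225, 0]) cube([38, 38, 362]);
}
translate([1971, 163, 0]) {
  translate([0, 0, 362]) cube([341, 263, 36]);
  cube([38, 38, 362]);
  translate([303, 0, 0]) cube([38, 38, 362]);
  translate([0, 225, 0]) cube([38, 38, 362]);
  translate([303, 225, 0]) cube([38, 38, 362]);
}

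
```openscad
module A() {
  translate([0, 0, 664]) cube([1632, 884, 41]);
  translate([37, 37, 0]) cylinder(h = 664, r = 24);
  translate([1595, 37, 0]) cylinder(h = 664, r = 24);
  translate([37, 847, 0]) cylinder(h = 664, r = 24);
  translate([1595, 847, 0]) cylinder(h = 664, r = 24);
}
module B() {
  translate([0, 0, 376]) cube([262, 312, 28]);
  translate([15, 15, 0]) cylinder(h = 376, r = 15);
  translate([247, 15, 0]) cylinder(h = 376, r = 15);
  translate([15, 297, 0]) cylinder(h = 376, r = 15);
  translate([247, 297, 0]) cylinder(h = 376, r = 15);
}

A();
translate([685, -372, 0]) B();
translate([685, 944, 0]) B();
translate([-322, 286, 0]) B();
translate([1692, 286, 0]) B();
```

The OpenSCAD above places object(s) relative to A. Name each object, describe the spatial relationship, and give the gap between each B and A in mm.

A is a table. B is a stool. Four stools sit around the table at the −y, +y, −x, +x sides. The gap between each stool and the table is 60 mm.

Each stool's nearest face is 60 mm from the table's bounding box.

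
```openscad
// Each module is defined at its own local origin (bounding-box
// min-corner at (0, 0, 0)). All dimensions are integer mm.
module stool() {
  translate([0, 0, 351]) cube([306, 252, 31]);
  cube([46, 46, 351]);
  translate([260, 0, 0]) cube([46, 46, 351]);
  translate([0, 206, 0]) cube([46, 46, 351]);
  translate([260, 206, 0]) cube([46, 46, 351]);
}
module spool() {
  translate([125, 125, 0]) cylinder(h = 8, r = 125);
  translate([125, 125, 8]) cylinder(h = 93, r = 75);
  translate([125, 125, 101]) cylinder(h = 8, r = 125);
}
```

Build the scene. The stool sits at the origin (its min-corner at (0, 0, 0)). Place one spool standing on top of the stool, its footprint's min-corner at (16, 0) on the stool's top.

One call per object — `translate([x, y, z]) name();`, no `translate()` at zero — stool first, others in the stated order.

stool();
translate([16, 0, 382]) spool();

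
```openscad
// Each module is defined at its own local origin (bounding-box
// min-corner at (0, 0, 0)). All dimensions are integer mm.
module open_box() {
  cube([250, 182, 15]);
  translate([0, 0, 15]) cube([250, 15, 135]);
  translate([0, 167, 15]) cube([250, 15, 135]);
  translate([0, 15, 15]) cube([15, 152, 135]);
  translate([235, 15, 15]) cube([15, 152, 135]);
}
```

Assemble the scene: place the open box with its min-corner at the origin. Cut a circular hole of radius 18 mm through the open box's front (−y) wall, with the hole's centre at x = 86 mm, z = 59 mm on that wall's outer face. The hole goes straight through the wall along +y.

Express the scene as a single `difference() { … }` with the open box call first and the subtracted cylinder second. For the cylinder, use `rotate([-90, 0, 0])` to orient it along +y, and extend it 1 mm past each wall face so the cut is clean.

difference() {
  open_box();
  translate([86, -1, 59]) rotate([-90, 0, 0]) cylinder(h = 17, r = 18);
}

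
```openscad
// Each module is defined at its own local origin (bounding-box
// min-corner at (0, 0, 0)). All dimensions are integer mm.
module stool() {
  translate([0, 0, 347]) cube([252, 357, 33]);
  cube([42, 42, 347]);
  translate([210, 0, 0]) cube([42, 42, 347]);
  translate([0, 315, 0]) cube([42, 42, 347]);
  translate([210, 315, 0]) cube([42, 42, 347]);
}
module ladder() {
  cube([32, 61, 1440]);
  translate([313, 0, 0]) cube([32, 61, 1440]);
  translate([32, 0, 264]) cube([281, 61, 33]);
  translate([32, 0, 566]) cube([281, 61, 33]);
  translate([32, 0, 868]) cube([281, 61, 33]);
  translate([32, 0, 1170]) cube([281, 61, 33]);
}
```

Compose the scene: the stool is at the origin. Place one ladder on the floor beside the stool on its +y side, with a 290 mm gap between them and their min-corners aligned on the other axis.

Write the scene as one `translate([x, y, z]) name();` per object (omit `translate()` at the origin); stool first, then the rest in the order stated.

stool();
translate([0, 647, 0]) ladder();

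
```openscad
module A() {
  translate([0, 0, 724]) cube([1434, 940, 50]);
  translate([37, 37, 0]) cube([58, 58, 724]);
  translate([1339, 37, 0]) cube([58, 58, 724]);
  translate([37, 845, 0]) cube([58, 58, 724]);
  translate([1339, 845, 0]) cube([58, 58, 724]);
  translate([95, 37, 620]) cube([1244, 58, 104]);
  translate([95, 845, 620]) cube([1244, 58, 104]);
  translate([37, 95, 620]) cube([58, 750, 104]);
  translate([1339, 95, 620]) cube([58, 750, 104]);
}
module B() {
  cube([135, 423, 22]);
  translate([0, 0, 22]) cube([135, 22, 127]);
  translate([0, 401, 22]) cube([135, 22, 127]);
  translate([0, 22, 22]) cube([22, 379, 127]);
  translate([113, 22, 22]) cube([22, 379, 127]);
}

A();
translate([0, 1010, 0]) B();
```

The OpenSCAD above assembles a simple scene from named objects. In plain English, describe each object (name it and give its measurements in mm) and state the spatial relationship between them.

A is a table with a 1434×940 mm rectangular top, 50 mm thick, top surface at z = 774 mm, supported by four 58×58 mm square legs, each inset 37 mm from the nearest pair of top edges, running from the floor. Four apron rails, 58 mm thick and 104 mm tall, run between adjacent legs with their top edges flush with the underside of the top and their outer faces flush with the legs' outer faces.

B is an open storage box with external size 135×423×149 mm and wall thickness 22 mm (the base is also 22 mm thick). The base covers the whole footprint; the four walls stand on the base, with the y-facing walls full-width and the x-facing walls fitting between their inner faces.

The open box is on the floor beside the table on its +y side.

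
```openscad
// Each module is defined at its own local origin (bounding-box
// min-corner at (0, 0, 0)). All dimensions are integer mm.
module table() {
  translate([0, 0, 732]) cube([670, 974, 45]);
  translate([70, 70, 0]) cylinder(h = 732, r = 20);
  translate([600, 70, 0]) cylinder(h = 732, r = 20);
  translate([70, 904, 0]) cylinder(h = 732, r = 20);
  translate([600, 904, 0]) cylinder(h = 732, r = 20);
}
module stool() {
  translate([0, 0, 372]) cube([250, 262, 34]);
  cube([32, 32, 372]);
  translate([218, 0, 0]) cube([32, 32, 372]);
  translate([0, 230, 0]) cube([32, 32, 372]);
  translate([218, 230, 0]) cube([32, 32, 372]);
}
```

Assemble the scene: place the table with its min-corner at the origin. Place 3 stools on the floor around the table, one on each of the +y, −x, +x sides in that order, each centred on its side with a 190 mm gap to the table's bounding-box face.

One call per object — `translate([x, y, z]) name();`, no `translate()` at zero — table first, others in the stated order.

table();
translate([210, 1164, 0]) stool();
translate([-440, 356, 0]) stool();
translate([860, 356, 0]) stool();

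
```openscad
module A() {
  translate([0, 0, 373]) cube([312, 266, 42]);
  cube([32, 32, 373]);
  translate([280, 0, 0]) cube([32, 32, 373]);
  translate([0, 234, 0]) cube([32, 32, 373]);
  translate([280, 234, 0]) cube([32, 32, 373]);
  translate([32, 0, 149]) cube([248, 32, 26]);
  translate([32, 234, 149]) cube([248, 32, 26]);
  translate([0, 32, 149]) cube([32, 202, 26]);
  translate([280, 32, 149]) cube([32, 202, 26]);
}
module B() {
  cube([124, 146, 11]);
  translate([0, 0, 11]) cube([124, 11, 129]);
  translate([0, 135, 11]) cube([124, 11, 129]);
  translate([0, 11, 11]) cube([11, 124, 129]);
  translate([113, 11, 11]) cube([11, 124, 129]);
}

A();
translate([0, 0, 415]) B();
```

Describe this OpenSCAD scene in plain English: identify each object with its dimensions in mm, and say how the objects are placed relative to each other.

A is a four-legged stool. The seat is a 312×266×42 mm slab whose top surface is at z = 415 mm; four square legs, each 32×32 mm in cross-section, run from the floor (z = 0) to the underside of the seat, each flush with a corner of the seat. Four stretchers, 32 mm wide and 26 mm tall, connect adjacent legs with their undersides at z = 149 mm, each running between the inner faces of the legs it joins and aligned with the legs' outer faces on the other axis.

B is an open-topped rectangular box: outside dimensions 124×146×140 mm, with a uniform wall and base thickness of 11 mm. The base is a full 124×146 slab on the floor; four walls sit on top of the base. The front and back walls (the −y and +y sides) span the full width; the two side walls fit between them.

The open box is on top of the stool.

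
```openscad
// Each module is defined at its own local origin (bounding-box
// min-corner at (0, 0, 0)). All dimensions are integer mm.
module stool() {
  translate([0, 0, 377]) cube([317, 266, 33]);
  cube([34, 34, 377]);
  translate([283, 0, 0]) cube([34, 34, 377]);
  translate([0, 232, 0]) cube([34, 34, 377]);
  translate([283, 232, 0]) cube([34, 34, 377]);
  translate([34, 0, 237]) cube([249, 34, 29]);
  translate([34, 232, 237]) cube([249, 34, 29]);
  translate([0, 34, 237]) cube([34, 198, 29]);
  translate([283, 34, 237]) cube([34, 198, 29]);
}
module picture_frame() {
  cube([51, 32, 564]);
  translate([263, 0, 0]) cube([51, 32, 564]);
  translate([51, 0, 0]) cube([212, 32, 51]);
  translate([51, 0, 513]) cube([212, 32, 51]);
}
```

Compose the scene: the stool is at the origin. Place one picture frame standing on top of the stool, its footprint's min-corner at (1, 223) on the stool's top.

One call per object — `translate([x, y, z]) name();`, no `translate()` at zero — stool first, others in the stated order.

stool();
translate([1, 223, 410]) picture_frame();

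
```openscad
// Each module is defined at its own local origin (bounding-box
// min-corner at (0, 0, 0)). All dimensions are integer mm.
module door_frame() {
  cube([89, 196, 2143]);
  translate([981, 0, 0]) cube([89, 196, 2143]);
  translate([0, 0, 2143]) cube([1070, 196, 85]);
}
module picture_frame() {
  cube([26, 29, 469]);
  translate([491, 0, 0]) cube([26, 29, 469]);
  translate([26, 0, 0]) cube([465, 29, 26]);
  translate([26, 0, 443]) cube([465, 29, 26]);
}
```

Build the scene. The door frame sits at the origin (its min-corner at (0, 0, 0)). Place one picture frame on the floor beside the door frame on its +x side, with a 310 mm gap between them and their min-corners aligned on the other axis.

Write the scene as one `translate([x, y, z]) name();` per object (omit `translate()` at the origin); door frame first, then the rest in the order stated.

door_frame();
translate([1380, 0, 0]) picture_frame();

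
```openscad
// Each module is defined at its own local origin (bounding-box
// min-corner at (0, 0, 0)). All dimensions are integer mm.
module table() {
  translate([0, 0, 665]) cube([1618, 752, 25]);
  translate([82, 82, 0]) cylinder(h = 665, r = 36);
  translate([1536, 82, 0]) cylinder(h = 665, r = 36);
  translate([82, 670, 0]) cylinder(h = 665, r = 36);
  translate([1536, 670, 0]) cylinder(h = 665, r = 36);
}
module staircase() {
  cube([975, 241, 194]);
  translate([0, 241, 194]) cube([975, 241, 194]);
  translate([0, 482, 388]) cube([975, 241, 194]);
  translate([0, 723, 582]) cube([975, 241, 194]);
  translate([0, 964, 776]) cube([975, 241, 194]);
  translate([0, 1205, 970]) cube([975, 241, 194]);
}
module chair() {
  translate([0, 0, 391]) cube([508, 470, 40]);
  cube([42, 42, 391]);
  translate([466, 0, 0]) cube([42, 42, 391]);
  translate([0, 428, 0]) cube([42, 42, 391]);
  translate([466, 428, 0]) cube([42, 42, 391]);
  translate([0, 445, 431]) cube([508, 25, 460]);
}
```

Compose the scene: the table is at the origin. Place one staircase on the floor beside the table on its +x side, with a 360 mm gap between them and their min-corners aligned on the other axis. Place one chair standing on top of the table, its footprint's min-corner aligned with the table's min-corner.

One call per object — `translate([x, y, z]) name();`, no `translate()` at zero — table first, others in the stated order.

table();
translate([1978, 0, 0]) staircase();
translate([0, 0, 690]) chair();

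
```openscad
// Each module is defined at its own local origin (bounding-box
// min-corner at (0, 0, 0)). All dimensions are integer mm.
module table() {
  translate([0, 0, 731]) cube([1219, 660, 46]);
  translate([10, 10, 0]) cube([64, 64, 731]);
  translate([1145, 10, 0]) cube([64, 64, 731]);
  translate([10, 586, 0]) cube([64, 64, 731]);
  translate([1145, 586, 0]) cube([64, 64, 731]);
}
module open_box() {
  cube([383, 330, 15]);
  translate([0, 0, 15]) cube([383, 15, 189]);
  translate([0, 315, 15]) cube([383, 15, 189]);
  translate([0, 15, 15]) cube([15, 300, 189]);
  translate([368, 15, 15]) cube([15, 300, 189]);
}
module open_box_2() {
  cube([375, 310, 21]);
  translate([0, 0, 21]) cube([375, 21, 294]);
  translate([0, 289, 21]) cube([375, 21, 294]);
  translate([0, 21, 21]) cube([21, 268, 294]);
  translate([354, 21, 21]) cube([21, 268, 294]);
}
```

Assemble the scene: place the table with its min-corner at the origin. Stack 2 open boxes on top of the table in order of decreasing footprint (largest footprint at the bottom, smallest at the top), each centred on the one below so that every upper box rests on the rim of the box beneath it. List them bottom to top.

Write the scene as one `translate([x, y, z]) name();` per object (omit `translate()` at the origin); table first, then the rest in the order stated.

table();
translate([418, 165, 777]) open_box();
translate([422, 175, 981]) open_box_2();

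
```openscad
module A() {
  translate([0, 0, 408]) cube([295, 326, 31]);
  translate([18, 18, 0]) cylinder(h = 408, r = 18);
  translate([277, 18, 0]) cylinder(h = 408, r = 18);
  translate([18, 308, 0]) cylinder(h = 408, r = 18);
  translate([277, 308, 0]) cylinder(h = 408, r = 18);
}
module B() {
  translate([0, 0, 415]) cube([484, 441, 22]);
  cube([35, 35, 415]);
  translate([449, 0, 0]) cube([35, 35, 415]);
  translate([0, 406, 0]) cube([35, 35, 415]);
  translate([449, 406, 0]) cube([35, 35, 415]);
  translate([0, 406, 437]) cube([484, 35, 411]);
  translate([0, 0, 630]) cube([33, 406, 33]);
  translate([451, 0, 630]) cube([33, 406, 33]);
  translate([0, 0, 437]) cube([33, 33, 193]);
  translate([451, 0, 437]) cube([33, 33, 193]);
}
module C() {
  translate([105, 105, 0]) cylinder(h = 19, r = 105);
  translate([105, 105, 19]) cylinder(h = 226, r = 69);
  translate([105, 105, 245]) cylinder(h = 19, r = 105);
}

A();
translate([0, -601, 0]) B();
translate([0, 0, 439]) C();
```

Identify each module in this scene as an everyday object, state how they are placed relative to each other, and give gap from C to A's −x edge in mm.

The spool's min-x is at 0; the stool's min-x is 0; gap = 0 mm.

A is a stool. B is a chair. C is a spool. The chair is on the floor beside the stool on its −y side. The spool is on top of the stool. The gap from the spool to the stool's −x edge is 0 mm.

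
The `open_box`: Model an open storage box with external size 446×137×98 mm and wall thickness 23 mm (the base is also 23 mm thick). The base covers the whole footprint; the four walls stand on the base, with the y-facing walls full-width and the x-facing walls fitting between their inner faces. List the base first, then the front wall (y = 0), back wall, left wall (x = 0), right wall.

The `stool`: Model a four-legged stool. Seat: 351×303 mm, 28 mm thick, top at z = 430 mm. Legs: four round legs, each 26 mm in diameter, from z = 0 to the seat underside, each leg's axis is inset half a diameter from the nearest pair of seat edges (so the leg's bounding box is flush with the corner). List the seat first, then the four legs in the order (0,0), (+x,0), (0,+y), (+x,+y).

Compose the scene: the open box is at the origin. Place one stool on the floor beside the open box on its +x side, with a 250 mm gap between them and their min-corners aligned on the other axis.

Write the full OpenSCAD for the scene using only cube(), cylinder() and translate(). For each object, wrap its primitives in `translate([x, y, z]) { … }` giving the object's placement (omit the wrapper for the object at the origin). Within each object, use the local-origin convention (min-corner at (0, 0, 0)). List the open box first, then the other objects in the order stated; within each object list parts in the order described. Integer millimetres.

cube([446, 137, 23]);
translate([0, 0, 23]) cube([446, 23, 75]);
translate([0, 114, 23]) cube([446, 23, 75]);
translate([0, 23, 23]) cube([23, 91, 75]);
translate([423, 23, 23]) cube([23, 91, 75]);
translate([696, 0, 0]) {
  translate([0, 0, 402]) cube([351, 303, 28]);
  translate([13, 13, 0]) cylinder(h = 402, r = 13);
  translate([338, 13, 0]) cylinder(h = 402, r = 13);
  translate([13, 290, 0]) cylinder(h = 402, r = 13);
  translate([338, 290, 0]) cylinder(h = 402, r = 13);
}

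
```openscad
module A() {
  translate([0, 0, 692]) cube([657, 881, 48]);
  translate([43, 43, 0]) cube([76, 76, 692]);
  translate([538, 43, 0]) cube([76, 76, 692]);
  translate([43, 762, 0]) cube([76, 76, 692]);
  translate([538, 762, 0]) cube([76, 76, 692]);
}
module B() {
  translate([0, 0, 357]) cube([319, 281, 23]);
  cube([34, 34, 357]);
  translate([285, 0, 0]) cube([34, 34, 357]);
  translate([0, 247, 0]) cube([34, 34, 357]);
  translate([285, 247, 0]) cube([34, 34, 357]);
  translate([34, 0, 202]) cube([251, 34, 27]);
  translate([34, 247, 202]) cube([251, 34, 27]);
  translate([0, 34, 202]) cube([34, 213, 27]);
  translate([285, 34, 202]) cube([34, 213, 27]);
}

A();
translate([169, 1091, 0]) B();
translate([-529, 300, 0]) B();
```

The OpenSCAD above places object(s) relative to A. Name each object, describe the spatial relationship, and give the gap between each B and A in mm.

A is a table. B is a stool. Two stools sit around the table at the +y, −x sides. The gap between each stool and the table is 210 mm.

Each stool's nearest face is 210 mm from the table's bounding box.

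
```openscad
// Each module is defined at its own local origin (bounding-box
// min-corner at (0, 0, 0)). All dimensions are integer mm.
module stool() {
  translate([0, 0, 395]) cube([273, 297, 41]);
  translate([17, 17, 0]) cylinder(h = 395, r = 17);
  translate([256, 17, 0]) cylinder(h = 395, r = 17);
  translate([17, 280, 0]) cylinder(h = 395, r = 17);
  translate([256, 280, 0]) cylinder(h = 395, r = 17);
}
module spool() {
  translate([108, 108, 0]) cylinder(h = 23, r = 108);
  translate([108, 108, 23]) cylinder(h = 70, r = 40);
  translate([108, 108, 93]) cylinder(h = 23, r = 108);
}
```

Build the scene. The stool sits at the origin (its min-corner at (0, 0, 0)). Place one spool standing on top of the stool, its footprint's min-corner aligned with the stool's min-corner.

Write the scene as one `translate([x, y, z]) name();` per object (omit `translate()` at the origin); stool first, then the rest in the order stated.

stool();
translate([0, 0, 436]) spool();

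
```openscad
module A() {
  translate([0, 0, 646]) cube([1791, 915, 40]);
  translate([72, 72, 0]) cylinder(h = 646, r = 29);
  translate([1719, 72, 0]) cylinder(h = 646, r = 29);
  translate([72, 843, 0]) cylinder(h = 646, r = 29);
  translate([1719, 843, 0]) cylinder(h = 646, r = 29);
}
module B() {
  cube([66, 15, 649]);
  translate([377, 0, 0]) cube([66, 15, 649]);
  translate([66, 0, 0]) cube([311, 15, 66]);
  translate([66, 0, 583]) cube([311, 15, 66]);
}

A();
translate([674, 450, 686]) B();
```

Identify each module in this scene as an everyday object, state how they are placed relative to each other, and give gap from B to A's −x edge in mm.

The picture frame's min-x is at 674; the table's min-x is 0; gap = 674 mm.

A is a table. B is a picture frame. The picture frame is on top of the table, centred. The gap from the picture frame to the table's −x edge is 674 mm.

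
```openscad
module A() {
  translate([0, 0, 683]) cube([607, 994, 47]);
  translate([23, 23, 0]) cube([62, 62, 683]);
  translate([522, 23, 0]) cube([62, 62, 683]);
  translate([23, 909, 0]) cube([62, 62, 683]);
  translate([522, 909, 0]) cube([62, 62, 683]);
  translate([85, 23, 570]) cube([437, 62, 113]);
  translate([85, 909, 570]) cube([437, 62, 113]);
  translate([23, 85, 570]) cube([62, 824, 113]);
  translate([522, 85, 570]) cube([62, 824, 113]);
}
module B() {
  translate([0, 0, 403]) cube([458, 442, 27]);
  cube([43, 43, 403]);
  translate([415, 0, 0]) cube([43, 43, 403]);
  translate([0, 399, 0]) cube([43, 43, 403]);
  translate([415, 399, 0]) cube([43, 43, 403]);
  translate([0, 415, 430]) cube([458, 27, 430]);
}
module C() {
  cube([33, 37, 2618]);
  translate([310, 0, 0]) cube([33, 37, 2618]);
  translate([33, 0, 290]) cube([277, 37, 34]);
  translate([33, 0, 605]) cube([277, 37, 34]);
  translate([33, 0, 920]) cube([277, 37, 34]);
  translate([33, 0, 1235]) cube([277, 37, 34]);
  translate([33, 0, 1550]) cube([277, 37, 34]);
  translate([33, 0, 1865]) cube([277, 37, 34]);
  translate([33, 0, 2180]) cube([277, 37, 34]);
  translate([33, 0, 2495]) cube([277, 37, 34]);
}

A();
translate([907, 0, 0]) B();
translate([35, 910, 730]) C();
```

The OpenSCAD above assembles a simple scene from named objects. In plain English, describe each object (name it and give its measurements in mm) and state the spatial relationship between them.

A is a table with a 607×994 mm rectangular top, 47 mm thick, top surface at z = 730 mm, supported by four 62×62 mm square legs, each inset 23 mm from the nearest pair of top edges, running from the floor. Four apron rails, 62 mm thick and 113 mm tall, run between adjacent legs with their top edges flush with the underside of the top and their outer faces flush with the legs' outer faces.

B is a chair: 458×442 mm seat, 27 mm thick, top at z = 430 mm, on four 43 mm square corner legs flush with the seat edges. A 27 mm thick backrest slab spans the full seat width, extending 430 mm above the seat top, its back face flush with the seat's +y edge.

C is a straight ladder. Two 33×37 mm vertical rails, 2618 mm tall, stand 343 mm apart (outside-to-outside) with their front faces coplanar on the −y side. 8 rungs, each 37 mm deep and 34 mm tall, span between the inner faces of the rails, front faces flush with the rails. The lowest rung's underside is at z = 290 mm and rungs are spaced 315 mm apart (underside to underside).

The chair is on the floor beside the table on its +x side. The ladder is on top of the table.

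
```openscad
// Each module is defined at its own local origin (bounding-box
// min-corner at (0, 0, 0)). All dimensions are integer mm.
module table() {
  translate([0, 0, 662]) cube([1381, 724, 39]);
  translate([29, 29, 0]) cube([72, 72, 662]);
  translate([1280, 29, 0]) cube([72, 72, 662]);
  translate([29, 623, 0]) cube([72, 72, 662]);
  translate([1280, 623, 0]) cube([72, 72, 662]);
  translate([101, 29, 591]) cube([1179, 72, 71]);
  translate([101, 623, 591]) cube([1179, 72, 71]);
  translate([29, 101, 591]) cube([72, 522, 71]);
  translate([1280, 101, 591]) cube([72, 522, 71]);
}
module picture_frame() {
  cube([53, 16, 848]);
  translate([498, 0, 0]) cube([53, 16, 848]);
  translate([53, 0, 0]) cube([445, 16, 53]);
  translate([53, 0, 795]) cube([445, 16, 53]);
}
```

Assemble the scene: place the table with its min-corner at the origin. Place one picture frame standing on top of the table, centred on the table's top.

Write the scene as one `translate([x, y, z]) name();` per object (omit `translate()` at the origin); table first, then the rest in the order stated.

table();
translate([415, 354, 701]) picture_frame();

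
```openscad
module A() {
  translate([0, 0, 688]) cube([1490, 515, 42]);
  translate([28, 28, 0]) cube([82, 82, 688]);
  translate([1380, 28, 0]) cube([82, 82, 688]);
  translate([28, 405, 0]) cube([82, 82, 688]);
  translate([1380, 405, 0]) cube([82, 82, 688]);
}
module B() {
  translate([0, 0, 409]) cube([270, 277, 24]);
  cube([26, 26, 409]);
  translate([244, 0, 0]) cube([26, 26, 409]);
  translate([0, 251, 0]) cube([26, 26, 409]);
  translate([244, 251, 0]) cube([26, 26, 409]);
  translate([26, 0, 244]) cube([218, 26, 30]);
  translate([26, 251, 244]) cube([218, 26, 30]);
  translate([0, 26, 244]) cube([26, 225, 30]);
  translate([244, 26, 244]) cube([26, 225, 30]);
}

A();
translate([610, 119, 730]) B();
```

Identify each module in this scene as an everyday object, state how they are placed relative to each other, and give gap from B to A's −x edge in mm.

The stool's min-x is at 610; the table's min-x is 0; gap = 610 mm.

A is a table. B is a stool. The stool is on top of the table, centred. The gap from the stool to the table's −x edge is 610 mm.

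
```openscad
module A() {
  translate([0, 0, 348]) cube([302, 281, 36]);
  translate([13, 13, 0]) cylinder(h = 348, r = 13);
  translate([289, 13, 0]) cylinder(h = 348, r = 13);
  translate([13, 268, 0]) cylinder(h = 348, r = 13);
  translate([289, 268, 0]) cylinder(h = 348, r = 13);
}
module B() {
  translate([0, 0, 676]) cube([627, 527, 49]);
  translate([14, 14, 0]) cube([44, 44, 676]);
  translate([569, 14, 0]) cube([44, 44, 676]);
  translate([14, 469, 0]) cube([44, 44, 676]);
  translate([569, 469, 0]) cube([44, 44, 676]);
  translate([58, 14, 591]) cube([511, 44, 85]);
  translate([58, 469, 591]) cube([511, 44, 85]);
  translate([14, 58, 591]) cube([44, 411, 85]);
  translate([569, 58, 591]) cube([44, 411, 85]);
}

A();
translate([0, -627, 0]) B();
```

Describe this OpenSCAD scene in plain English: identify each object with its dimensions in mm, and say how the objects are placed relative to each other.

A is a four-legged stool. The seat is a 302×281×36 mm slab whose top surface is at z = 384 mm; four round legs, each 26 mm in diameter, run from the floor (z = 0) to the underside of the seat, each leg's axis is inset half a diameter from the nearest pair of seat edges (so the leg's bounding box is flush with the corner).

B is a rectangular dining table. The top is 627×527×49 mm with its upper surface at z = 725 mm. It stands on four 44×44 mm square legs, each inset 14 mm from the nearest pair of top edges, running from the floor to the underside of the top. Four apron rails, 44 mm thick and 85 mm tall, run between adjacent legs with their top edges flush with the underside of the top and their outer faces flush with the legs' outer faces.

The table is on the floor beside the stool on its −y side.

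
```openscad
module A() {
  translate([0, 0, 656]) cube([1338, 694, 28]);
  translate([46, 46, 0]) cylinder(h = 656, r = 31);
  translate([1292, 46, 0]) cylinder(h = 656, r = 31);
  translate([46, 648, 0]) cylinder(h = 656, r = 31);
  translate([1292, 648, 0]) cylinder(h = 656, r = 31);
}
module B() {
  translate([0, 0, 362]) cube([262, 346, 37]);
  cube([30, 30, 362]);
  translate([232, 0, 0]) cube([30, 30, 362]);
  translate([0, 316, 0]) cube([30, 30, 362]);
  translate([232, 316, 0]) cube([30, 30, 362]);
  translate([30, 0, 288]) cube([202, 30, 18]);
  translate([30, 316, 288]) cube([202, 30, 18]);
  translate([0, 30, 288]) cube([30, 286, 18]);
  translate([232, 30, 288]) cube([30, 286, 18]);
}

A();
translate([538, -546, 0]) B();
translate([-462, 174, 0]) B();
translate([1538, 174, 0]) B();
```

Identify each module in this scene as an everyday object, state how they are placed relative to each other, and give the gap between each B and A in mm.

A is a table. B is a stool. Three stools sit around the table at the −y, −x, +x sides. The gap between each stool and the table is 200 mm.

Each stool's nearest face is 200 mm from the table's bounding box.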